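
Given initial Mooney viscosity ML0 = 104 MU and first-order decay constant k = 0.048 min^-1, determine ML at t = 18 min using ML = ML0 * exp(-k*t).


ML = ML0 * exp(-k * t)
ML = 104 * exp(-0.048 * 18)
ML = 104 * 0.4215
ML = 43.83 MU

43.83 MU


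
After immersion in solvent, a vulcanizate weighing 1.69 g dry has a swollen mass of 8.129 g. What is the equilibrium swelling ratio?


Q = W_swollen / W_dry
Q = 8.129 / 1.69
Q = 4.81

Q = 4.81


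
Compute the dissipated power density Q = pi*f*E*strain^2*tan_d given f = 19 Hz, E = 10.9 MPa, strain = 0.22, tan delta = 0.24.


Q = pi * f * E * strain^2 * tan_d
= pi * 19 * 10.9 * 0.22^2 * 0.24
= pi * 19 * 10.9 * 0.0484 * 0.24
= 7.5576

Q = 7.5576


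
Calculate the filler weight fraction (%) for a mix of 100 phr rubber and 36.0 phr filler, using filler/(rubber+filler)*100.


Filler % = filler / (rubber + filler) * 100
= 36.0 / (100 + 36.0) * 100
= 36.0 / 136.0 * 100
= 26.47%

26.47%


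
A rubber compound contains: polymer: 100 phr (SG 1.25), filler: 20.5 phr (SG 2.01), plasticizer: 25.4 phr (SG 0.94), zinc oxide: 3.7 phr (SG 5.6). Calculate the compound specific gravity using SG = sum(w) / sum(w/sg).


Sum of weights = 149.6
Volume contributions:
  polymer: 100/1.25 = 80.0000
  filler: 20.5/2.01 = 10.1990
  plasticizer: 25.4/0.94 = 27.0213
  zinc oxide: 3.7/5.6 = 0.6607
Sum of volumes = 117.8810
SG = 149.6 / 117.8810 = 1.269

SG = 1.269


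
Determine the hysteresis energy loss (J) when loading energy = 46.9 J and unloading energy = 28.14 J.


Hysteresis loss = loading - unloading
= 46.9 - 28.14
= 18.76 J

18.76 J


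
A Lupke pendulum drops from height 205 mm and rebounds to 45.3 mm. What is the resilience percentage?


Resilience = h_rebound / h_drop * 100
= 45.3 / 205 * 100
= 22.1%

22.1%


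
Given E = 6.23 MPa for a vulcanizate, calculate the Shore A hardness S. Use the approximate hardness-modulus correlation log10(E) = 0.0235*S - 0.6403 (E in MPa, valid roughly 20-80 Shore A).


log10(E) = 0.0235*S - 0.6403  =>  S = (log10(E) + 0.6403) / 0.0235
log10(6.23) = 0.794488
S = (0.794488 + 0.6403) / 0.0235 = 1.434788 / 0.0235
S = 61.1

Shore A = 61.1


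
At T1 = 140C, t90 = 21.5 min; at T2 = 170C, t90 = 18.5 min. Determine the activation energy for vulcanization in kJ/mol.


T1 = 413.15 K, T2 = 443.15 K
1/T1 - 1/T2 = 1.6386e-04
ln(t1/t2) = ln(21.5/18.5) = 0.1503
Ea = 8.314 * 0.1503 / 1.6386e-04 = 7625.2630 J/mol
Ea = 7.63 kJ/mol

7.63 kJ/mol


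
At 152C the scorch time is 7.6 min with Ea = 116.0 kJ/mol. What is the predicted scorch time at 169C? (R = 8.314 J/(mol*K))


Convert temperatures: T1 = 152 + 273.15 = 425.15 K, T2 = 169 + 273.15 = 442.15 K
ts2_new = 7.6 * exp(116000 / 8.314 * (1/442.15 - 1/425.15))
1/T2 - 1/T1 = -9.0435e-05
ts2_new = 2.15 min

2.15 min


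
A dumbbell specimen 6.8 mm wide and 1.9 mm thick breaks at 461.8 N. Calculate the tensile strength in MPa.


Area = width * thickness = 6.8 * 1.9 = 12.92 mm^2
TS = force / area = 461.8 / 12.92 = 35.74 MPa

35.74 MPa


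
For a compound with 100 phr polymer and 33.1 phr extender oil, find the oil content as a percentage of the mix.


Oil % = oil / (100 + oil) * 100
= 33.1 / (100 + 33.1) * 100
= 33.1 / 133.1 * 100
= 24.87%

24.87%


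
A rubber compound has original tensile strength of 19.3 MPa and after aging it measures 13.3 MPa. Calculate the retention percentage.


Retention = aged / original * 100
= 13.3 / 19.3 * 100
= 68.9%

68.9%


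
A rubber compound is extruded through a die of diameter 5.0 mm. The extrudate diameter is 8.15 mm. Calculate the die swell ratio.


Die swell ratio = D_extrudate / D_die
= 8.15 / 5.0
= 1.63

Die swell = 1.63


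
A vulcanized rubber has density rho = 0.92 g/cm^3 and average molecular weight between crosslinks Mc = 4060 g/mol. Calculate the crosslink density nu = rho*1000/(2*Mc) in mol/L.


nu = rho * 1000 / (2 * Mc)
nu = 0.92 * 1000 / (2 * 4060)
nu = 920.0 / 8120
nu = 0.1133 mol/L

0.1133 mol/L


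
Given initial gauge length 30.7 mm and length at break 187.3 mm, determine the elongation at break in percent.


Elongation = (Lf - L0) / L0 * 100
= (187.3 - 30.7) / 30.7 * 100
= 156.6 / 30.7 * 100
= 510.1%

510.1%


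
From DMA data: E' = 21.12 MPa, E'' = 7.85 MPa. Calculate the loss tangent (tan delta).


tan delta = E'' / E'
= 7.85 / 21.12
= 0.3717

tan delta = 0.3717


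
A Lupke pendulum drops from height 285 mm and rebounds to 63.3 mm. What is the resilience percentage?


Resilience = h_rebound / h_drop * 100
= 63.3 / 285 * 100
= 22.2%

22.2%


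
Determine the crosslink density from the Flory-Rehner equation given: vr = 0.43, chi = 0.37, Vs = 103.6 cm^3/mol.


ln(1 - vr) = ln(1 - 0.43) = -0.5621
Numerator = -((-0.5621) + 0.43 + 0.37 * 0.43^2) = 0.0637
Denominator = 103.6 * (0.43^(1/3) - 0.43/2) = 55.9216
nu = 0.0637 / 55.9216 = 0.0011 mol/cm^3

0.0011 mol/cm^3


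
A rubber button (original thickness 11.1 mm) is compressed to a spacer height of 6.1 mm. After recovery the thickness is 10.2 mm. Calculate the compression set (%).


CS = (t0 - recovered) / (t0 - ts) * 100
= (11.1 - 10.2) / (11.1 - 6.1) * 100
= 0.9 / 5.0 * 100
= 18.0%

18.0%


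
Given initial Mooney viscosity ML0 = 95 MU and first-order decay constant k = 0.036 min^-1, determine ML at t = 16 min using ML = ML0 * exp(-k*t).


ML = ML0 * exp(-k * t)
ML = 95 * exp(-0.036 * 16)
ML = 95 * 0.5621
ML = 53.4 MU

53.4 MU


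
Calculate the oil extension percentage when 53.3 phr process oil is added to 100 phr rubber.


Oil % = oil / (100 + oil) * 100
= 53.3 / (100 + 53.3) * 100
= 53.3 / 153.3 * 100
= 34.77%

34.77%


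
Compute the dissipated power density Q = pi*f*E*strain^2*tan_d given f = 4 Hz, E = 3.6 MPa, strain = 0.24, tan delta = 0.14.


Q = pi * f * E * strain^2 * tan_d
= pi * 4 * 3.6 * 0.24^2 * 0.14
= pi * 4 * 3.6 * 0.0576 * 0.14
= 0.3648

Q = 0.3648


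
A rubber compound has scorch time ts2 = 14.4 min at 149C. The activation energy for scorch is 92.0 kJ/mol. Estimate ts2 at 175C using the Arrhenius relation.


Convert temperatures: T1 = 149 + 273.15 = 422.15 K, T2 = 175 + 273.15 = 448.15 K
ts2_new = 14.4 * exp(92000 / 8.314 * (1/448.15 - 1/422.15))
1/T2 - 1/T1 = -1.3743e-04
ts2_new = 3.15 min

3.15 min


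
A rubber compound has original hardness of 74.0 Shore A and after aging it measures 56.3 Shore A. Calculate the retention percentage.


Retention = aged / original * 100
= 56.3 / 74.0 * 100
= 76.1%

76.1%


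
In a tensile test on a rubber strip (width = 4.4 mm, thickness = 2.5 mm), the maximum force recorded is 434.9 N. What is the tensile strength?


Area = width * thickness = 4.4 * 2.5 = 11.0 mm^2
TS = force / area = 434.9 / 11.0 = 39.54 MPa

39.54 MPa


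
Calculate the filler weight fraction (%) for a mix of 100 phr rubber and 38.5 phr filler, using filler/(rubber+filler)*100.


Filler % = filler / (rubber + filler) * 100
= 38.5 / (100 + 38.5) * 100
= 38.5 / 138.5 * 100
= 27.8%

27.8%


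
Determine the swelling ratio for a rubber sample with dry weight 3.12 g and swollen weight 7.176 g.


Q = W_swollen / W_dry
Q = 7.176 / 3.12
Q = 2.3

Q = 2.3


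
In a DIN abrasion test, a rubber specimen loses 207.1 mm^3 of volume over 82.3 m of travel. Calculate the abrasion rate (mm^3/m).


Rate = volume_loss / distance
= 207.1 / 82.3
= 2.516 mm^3/m

2.516 mm^3/m


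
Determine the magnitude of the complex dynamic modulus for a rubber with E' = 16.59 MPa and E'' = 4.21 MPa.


|E*| = sqrt(E'^2 + E''^2)
= sqrt(16.59^2 + 4.21^2)
= sqrt(275.2281 + 17.7241)
= 17.116 MPa

17.116 MPa


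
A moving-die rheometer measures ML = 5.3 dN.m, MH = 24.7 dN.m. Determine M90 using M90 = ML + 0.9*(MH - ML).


M90 = ML + 0.9 * (MH - ML)
M90 = 5.3 + 0.9 * (24.7 - 5.3)
M90 = 5.3 + 0.9 * 19.4
M90 = 22.76 dN.m

22.76 dN.m


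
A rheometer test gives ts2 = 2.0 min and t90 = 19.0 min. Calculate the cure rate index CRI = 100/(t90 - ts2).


CRI = 100 / (t90 - ts2)
= 100 / (19.0 - 2.0)
= 100 / 17.0
= 5.88 min^-1

5.88 min^-1


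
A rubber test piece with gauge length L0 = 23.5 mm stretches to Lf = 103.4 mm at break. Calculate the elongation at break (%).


Elongation = (Lf - L0) / L0 * 100
= (103.4 - 23.5) / 23.5 * 100
= 79.9 / 23.5 * 100
= 340.0%

340.0%


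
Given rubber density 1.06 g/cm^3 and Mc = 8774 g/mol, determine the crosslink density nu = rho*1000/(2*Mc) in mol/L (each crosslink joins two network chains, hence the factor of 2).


nu = rho * 1000 / (2 * Mc)
nu = 1.06 * 1000 / (2 * 8774)
nu = 1060.0 / 17548
nu = 0.0604 mol/L

0.0604 mol/L


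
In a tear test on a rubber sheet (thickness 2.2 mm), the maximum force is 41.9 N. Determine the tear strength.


Tear strength = force / thickness
= 41.9 / 2.2
= 19.05 N/mm

19.05 N/mm


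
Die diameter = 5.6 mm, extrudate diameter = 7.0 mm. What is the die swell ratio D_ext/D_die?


Die swell ratio = D_extrudate / D_die
= 7.0 / 5.6
= 1.25

Die swell = 1.25


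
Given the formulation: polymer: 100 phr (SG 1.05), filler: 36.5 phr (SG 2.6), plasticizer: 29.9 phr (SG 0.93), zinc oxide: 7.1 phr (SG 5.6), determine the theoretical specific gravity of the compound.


Sum of weights = 173.5
Volume contributions:
  polymer: 100/1.05 = 95.2381
  filler: 36.5/2.6 = 14.0385
  plasticizer: 29.9/0.93 = 32.1505
  zinc oxide: 7.1/5.6 = 1.2679
Sum of volumes = 142.6950
SG = 173.5 / 142.6950 = 1.216

SG = 1.216


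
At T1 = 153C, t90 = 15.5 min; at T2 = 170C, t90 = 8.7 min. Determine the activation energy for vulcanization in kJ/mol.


T1 = 426.15 K, T2 = 443.15 K
1/T1 - 1/T2 = 9.0019e-05
ln(t1/t2) = ln(15.5/8.7) = 0.5775
Ea = 8.314 * 0.5775 / 9.0019e-05 = 53338.2935 J/mol
Ea = 53.34 kJ/mol

53.34 kJ/mol


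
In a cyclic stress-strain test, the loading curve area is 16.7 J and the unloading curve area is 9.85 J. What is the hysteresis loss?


Hysteresis loss = loading - unloading
= 16.7 - 9.85
= 6.85 J

6.85 J


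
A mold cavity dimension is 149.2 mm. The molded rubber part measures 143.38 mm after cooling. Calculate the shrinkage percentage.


Shrinkage = (mold - part) / mold * 100
= (149.2 - 143.38) / 149.2 * 100
= 5.82 / 149.2 * 100
= 3.9%

3.9%


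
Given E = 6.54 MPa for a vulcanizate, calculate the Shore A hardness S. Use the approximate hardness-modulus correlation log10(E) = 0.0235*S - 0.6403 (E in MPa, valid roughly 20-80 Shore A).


log10(E) = 0.0235*S - 0.6403  =>  S = (log10(E) + 0.6403) / 0.0235
log10(6.54) = 0.815578
S = (0.815578 + 0.6403) / 0.0235 = 1.455878 / 0.0235
S = 62.0

Shore A = 62.0


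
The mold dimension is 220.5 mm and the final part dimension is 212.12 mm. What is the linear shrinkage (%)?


Shrinkage = (mold - part) / mold * 100
= (220.5 - 212.12) / 220.5 * 100
= 8.38 / 220.5 * 100
= 3.8%

3.8%


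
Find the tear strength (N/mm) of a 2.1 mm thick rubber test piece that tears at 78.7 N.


Tear strength = force / thickness
= 78.7 / 2.1
= 37.48 N/mm

37.48 N/mm


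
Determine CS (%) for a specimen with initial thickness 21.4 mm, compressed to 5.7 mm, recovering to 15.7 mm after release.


CS = (t0 - recovered) / (t0 - ts) * 100
= (21.4 - 15.7) / (21.4 - 5.7) * 100
= 5.7 / 15.7 * 100
= 36.3%

36.3%


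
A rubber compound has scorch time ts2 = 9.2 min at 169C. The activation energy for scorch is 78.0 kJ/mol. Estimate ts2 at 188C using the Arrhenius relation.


Convert temperatures: T1 = 169 + 273.15 = 442.15 K, T2 = 188 + 273.15 = 461.15 K
ts2_new = 9.2 * exp(78000 / 8.314 * (1/461.15 - 1/442.15))
1/T2 - 1/T1 = -9.3184e-05
ts2_new = 3.84 min

3.84 min


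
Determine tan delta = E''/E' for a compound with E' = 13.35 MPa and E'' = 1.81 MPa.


tan delta = E'' / E'
= 1.81 / 13.35
= 0.1356

tan delta = 0.1356


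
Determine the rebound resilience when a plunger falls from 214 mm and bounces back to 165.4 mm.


Resilience = h_rebound / h_drop * 100
= 165.4 / 214 * 100
= 77.3%

77.3%


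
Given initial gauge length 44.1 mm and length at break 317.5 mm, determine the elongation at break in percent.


Elongation = (Lf - L0) / L0 * 100
= (317.5 - 44.1) / 44.1 * 100
= 273.4 / 44.1 * 100
= 620.0%

620.0%


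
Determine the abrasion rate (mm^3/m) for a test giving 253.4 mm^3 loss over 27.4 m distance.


Rate = volume_loss / distance
= 253.4 / 27.4
= 9.248 mm^3/m

9.248 mm^3/m


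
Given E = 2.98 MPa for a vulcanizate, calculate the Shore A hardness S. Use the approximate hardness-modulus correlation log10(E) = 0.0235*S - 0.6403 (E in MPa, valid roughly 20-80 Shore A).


log10(E) = 0.0235*S - 0.6403  =>  S = (log10(E) + 0.6403) / 0.0235
log10(2.98) = 0.474216
S = (0.474216 + 0.6403) / 0.0235 = 1.114516 / 0.0235
S = 47.4

Shore A = 47.4


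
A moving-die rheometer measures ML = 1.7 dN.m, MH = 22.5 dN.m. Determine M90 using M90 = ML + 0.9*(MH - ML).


M90 = ML + 0.9 * (MH - ML)
M90 = 1.7 + 0.9 * (22.5 - 1.7)
M90 = 1.7 + 0.9 * 20.8
M90 = 20.42 dN.m

20.42 dN.m


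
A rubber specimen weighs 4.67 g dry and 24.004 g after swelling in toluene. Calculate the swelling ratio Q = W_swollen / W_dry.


Q = W_swollen / W_dry
Q = 24.004 / 4.67
Q = 5.14

Q = 5.14


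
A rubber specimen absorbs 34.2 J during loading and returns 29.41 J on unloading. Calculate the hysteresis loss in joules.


Hysteresis loss = loading - unloading
= 34.2 - 29.41
= 4.79 J

4.79 J


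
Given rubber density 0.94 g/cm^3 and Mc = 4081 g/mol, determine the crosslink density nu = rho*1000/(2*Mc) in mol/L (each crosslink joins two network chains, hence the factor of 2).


nu = rho * 1000 / (2 * Mc)
nu = 0.94 * 1000 / (2 * 4081)
nu = 940.0 / 8162
nu = 0.1152 mol/L

0.1152 mol/L


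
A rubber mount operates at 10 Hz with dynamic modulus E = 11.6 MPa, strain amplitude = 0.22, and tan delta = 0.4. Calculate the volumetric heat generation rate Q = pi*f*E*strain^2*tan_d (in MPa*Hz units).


Q = pi * f * E * strain^2 * tan_d
= pi * 10 * 11.6 * 0.22^2 * 0.4
= pi * 10 * 11.6 * 0.0484 * 0.4
= 7.0553

Q = 7.0553


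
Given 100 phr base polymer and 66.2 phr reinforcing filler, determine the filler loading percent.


Filler % = filler / (rubber + filler) * 100
= 66.2 / (100 + 66.2) * 100
= 66.2 / 166.2 * 100
= 39.83%

39.83%


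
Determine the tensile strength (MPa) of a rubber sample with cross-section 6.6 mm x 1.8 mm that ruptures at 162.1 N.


Area = width * thickness = 6.6 * 1.8 = 11.88 mm^2
TS = force / area = 162.1 / 11.88 = 13.64 MPa

13.64 MPa


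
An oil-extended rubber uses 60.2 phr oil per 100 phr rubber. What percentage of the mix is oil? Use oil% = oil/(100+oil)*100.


Oil % = oil / (100 + oil) * 100
= 60.2 / (100 + 60.2) * 100
= 60.2 / 160.2 * 100
= 37.58%

37.58%


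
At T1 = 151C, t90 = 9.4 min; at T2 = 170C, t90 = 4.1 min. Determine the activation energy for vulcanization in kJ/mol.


T1 = 424.15 K, T2 = 443.15 K
1/T1 - 1/T2 = 1.0108e-04
ln(t1/t2) = ln(9.4/4.1) = 0.8297
Ea = 8.314 * 0.8297 / 1.0108e-04 = 68243.2379 J/mol
Ea = 68.24 kJ/mol

68.24 kJ/mol


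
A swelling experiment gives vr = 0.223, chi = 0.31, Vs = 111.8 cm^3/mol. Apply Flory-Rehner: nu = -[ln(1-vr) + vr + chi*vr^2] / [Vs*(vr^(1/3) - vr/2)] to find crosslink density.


ln(1 - vr) = ln(1 - 0.223) = -0.2523
Numerator = -((-0.2523) + 0.223 + 0.31 * 0.223^2) = 0.0139
Denominator = 111.8 * (0.223^(1/3) - 0.223/2) = 55.3312
nu = 0.0139 / 55.3312 = 2.5120e-04 mol/cm^3

2.5120e-04 mol/cm^3


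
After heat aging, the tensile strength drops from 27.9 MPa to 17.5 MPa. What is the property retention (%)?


Retention = aged / original * 100
= 17.5 / 27.9 * 100
= 62.7%

62.7%


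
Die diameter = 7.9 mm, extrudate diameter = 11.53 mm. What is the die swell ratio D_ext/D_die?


Die swell ratio = D_extrudate / D_die
= 11.53 / 7.9
= 1.459

Die swell = 1.459


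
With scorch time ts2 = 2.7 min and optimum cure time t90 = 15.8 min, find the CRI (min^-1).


CRI = 100 / (t90 - ts2)
= 100 / (15.8 - 2.7)
= 100 / 13.1
= 7.63 min^-1

7.63 min^-1


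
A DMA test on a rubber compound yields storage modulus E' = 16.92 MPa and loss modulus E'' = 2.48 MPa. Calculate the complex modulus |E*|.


|E*| = sqrt(E'^2 + E''^2)
= sqrt(16.92^2 + 2.48^2)
= sqrt(286.2864 + 6.1504)
= 17.101 MPa

17.101 MPa


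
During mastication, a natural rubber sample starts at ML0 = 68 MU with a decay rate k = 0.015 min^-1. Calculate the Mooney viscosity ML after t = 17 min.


ML = ML0 * exp(-k * t)
ML = 68 * exp(-0.015 * 17)
ML = 68 * 0.7749
ML = 52.69 MU

52.69 MU


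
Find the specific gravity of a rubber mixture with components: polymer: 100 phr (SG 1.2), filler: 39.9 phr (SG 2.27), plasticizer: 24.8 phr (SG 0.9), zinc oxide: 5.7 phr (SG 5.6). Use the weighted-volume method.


Sum of weights = 170.4
Volume contributions:
  polymer: 100/1.2 = 83.3333
  filler: 39.9/2.27 = 17.5771
  plasticizer: 24.8/0.9 = 27.5556
  zinc oxide: 5.7/5.6 = 1.0179
Sum of volumes = 129.4838
SG = 170.4 / 129.4838 = 1.316

SG = 1.316


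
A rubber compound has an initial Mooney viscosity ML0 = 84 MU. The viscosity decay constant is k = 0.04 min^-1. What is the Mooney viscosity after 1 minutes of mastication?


ML = ML0 * exp(-k * t)
ML = 84 * exp(-0.04 * 1)
ML = 84 * 0.9608
ML = 80.71 MU

80.71 MU


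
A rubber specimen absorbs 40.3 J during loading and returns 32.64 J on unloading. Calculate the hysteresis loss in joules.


Hysteresis loss = loading - unloading
= 40.3 - 32.64
= 7.66 J

7.66 J


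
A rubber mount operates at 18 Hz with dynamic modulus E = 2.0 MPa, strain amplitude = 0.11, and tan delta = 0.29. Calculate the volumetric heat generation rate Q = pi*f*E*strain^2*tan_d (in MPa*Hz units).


Q = pi * f * E * strain^2 * tan_d
= pi * 18 * 2.0 * 0.11^2 * 0.29
= pi * 18 * 2.0 * 0.0121 * 0.29
= 0.3969

Q = 0.3969


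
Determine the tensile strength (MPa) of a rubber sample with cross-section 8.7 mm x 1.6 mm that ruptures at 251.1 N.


Area = width * thickness = 8.7 * 1.6 = 13.92 mm^2
TS = force / area = 251.1 / 13.92 = 18.04 MPa

18.04 MPa


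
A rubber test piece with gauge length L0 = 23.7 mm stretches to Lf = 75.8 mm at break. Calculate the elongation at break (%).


Elongation = (Lf - L0) / L0 * 100
= (75.8 - 23.7) / 23.7 * 100
= 52.1 / 23.7 * 100
= 219.8%

219.8%


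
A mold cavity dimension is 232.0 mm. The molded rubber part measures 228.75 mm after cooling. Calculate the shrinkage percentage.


Shrinkage = (mold - part) / mold * 100
= (232.0 - 228.75) / 232.0 * 100
= 3.25 / 232.0 * 100
= 1.4%

1.4%


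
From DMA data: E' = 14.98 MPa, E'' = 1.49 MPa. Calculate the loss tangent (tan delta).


tan delta = E'' / E'
= 1.49 / 14.98
= 0.0995

tan delta = 0.0995


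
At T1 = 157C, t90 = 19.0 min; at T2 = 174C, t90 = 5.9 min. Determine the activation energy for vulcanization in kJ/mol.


T1 = 430.15 K, T2 = 447.15 K
1/T1 - 1/T2 = 8.8384e-05
ln(t1/t2) = ln(19.0/5.9) = 1.1695
Ea = 8.314 * 1.1695 / 8.8384e-05 = 110009.3305 J/mol
Ea = 110.01 kJ/mol

110.01 kJ/mol


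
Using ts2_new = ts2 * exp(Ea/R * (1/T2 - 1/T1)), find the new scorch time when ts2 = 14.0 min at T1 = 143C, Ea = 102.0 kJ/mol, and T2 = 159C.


Convert temperatures: T1 = 143 + 273.15 = 416.15 K, T2 = 159 + 273.15 = 432.15 K
ts2_new = 14.0 * exp(102000 / 8.314 * (1/432.15 - 1/416.15))
1/T2 - 1/T1 = -8.8968e-05
ts2_new = 4.7 min

4.7 min


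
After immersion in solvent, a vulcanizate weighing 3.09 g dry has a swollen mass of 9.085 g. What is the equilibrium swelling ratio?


Q = W_swollen / W_dry
Q = 9.085 / 3.09
Q = 2.94

Q = 2.94


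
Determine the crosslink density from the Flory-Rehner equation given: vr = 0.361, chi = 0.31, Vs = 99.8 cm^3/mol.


ln(1 - vr) = ln(1 - 0.361) = -0.4479
Numerator = -((-0.4479) + 0.361 + 0.31 * 0.361^2) = 0.0465
Denominator = 99.8 * (0.361^(1/3) - 0.361/2) = 53.0474
nu = 0.0465 / 53.0474 = 8.7566e-04 mol/cm^3

8.7566e-04 mol/cm^3


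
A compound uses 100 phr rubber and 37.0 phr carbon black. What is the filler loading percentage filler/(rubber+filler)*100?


Filler % = filler / (rubber + filler) * 100
= 37.0 / (100 + 37.0) * 100
= 37.0 / 137.0 * 100
= 27.01%

27.01%


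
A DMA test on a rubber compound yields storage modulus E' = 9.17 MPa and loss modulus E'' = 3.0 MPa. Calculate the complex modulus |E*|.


|E*| = sqrt(E'^2 + E''^2)
= sqrt(9.17^2 + 3.0^2)
= sqrt(84.0889 + 9.0000)
= 9.648 MPa

9.648 MPa


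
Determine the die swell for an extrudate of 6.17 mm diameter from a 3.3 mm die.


Die swell ratio = D_extrudate / D_die
= 6.17 / 3.3
= 1.87

Die swell = 1.87


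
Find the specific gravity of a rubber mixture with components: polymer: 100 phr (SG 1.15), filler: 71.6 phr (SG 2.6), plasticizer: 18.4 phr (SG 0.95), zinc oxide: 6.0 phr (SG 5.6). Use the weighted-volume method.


Sum of weights = 196.0
Volume contributions:
  polymer: 100/1.15 = 86.9565
  filler: 71.6/2.6 = 27.5385
  plasticizer: 18.4/0.95 = 19.3684
  zinc oxide: 6.0/5.6 = 1.0714
Sum of volumes = 134.9348
SG = 196.0 / 134.9348 = 1.453

SG = 1.453


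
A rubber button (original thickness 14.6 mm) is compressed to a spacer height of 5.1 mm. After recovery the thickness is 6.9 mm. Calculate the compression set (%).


CS = (t0 - recovered) / (t0 - ts) * 100
= (14.6 - 6.9) / (14.6 - 5.1) * 100
= 7.7 / 9.5 * 100
= 81.1%

81.1%


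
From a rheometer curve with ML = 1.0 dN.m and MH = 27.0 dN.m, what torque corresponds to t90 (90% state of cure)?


M90 = ML + 0.9 * (MH - ML)
M90 = 1.0 + 0.9 * (27.0 - 1.0)
M90 = 1.0 + 0.9 * 26.0
M90 = 24.4 dN.m

24.4 dN.m


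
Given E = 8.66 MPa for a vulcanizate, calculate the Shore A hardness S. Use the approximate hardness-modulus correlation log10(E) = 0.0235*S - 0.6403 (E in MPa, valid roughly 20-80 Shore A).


log10(E) = 0.0235*S - 0.6403  =>  S = (log10(E) + 0.6403) / 0.0235
log10(8.66) = 0.937518
S = (0.937518 + 0.6403) / 0.0235 = 1.577818 / 0.0235
S = 67.1

Shore A = 67.1


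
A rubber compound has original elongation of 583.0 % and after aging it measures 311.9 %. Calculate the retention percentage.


Retention = aged / original * 100
= 311.9 / 583.0 * 100
= 53.5%

53.5%


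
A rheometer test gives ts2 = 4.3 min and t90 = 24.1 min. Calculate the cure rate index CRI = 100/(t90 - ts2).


CRI = 100 / (t90 - ts2)
= 100 / (24.1 - 4.3)
= 100 / 19.8
= 5.05 min^-1

5.05 min^-1


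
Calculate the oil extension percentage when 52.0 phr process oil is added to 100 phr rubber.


Oil % = oil / (100 + oil) * 100
= 52.0 / (100 + 52.0) * 100
= 52.0 / 152.0 * 100
= 34.21%

34.21%


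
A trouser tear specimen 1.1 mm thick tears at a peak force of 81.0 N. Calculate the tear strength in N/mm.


Tear strength = force / thickness
= 81.0 / 1.1
= 73.64 N/mm

73.64 N/mm


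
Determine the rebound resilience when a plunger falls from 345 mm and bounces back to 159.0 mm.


Resilience = h_rebound / h_drop * 100
= 159.0 / 345 * 100
= 46.1%

46.1%


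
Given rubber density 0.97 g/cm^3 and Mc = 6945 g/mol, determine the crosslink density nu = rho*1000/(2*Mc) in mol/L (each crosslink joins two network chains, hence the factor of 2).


nu = rho * 1000 / (2 * Mc)
nu = 0.97 * 1000 / (2 * 6945)
nu = 970.0 / 13890
nu = 0.0698 mol/L

0.0698 mol/L


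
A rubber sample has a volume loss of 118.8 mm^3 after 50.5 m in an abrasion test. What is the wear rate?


Rate = volume_loss / distance
= 118.8 / 50.5
= 2.352 mm^3/m

2.352 mm^3/m


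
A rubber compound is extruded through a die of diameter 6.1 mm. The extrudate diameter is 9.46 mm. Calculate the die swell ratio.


Die swell ratio = D_extrudate / D_die
= 9.46 / 6.1
= 1.551

Die swell = 1.551


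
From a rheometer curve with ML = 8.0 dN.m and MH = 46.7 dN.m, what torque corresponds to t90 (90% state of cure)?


M90 = ML + 0.9 * (MH - ML)
M90 = 8.0 + 0.9 * (46.7 - 8.0)
M90 = 8.0 + 0.9 * 38.7
M90 = 42.83 dN.m

42.83 dN.m


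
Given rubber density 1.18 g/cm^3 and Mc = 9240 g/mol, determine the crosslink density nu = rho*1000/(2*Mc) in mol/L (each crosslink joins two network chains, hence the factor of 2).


nu = rho * 1000 / (2 * Mc)
nu = 1.18 * 1000 / (2 * 9240)
nu = 1180.0 / 18480
nu = 0.0639 mol/L

0.0639 mol/L


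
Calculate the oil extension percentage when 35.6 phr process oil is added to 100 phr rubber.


Oil % = oil / (100 + oil) * 100
= 35.6 / (100 + 35.6) * 100
= 35.6 / 135.6 * 100
= 26.25%

26.25%


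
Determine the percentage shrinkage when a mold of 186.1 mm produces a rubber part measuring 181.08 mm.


Shrinkage = (mold - part) / mold * 100
= (186.1 - 181.08) / 186.1 * 100
= 5.02 / 186.1 * 100
= 2.7%

2.7%


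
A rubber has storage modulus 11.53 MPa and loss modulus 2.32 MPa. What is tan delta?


tan delta = E'' / E'
= 2.32 / 11.53
= 0.2012

tan delta = 0.2012


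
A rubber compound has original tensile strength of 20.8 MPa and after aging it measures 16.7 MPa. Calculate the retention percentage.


Retention = aged / original * 100
= 16.7 / 20.8 * 100
= 80.3%

80.3%


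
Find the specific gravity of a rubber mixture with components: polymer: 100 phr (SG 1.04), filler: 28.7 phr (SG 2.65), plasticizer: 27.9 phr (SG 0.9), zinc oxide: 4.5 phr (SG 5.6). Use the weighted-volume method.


Sum of weights = 161.1
Volume contributions:
  polymer: 100/1.04 = 96.1538
  filler: 28.7/2.65 = 10.8302
  plasticizer: 27.9/0.9 = 31.0000
  zinc oxide: 4.5/5.6 = 0.8036
Sum of volumes = 138.7876
SG = 161.1 / 138.7876 = 1.161

SG = 1.161


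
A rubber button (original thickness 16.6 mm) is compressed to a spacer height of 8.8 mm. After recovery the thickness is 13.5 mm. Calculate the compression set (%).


CS = (t0 - recovered) / (t0 - ts) * 100
= (16.6 - 13.5) / (16.6 - 8.8) * 100
= 3.1 / 7.8 * 100
= 39.7%

39.7%


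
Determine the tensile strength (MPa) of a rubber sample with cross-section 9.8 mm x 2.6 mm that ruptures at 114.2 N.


Area = width * thickness = 9.8 * 2.6 = 25.48 mm^2
TS = force / area = 114.2 / 25.48 = 4.48 MPa

4.48 MPa


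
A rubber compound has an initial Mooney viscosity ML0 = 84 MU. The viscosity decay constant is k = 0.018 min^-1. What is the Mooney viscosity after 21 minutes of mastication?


ML = ML0 * exp(-k * t)
ML = 84 * exp(-0.018 * 21)
ML = 84 * 0.6852
ML = 57.56 MU

57.56 MU


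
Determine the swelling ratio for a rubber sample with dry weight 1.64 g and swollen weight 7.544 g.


Q = W_swollen / W_dry
Q = 7.544 / 1.64
Q = 4.6

Q = 4.6


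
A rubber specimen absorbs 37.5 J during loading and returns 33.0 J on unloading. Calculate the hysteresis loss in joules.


Hysteresis loss = loading - unloading
= 37.5 - 33.0
= 4.5 J

4.5 J


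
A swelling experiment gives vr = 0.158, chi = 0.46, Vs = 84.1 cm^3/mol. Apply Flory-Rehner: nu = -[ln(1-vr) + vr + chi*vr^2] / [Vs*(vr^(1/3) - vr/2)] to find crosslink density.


ln(1 - vr) = ln(1 - 0.158) = -0.1720
Numerator = -((-0.1720) + 0.158 + 0.46 * 0.158^2) = 0.0025
Denominator = 84.1 * (0.158^(1/3) - 0.158/2) = 38.8216
nu = 0.0025 / 38.8216 = 6.4187e-05 mol/cm^3

6.4187e-05 mol/cm^3


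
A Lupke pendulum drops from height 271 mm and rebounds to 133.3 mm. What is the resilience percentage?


Resilience = h_rebound / h_drop * 100
= 133.3 / 271 * 100
= 49.2%

49.2%


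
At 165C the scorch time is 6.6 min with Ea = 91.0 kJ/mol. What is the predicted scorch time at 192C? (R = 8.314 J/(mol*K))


Convert temperatures: T1 = 165 + 273.15 = 438.15 K, T2 = 192 + 273.15 = 465.15 K
ts2_new = 6.6 * exp(91000 / 8.314 * (1/465.15 - 1/438.15))
1/T2 - 1/T1 = -1.3248e-04
ts2_new = 1.55 min

1.55 min


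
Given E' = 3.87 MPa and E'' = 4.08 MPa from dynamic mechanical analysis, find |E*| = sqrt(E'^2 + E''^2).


|E*| = sqrt(E'^2 + E''^2)
= sqrt(3.87^2 + 4.08^2)
= sqrt(14.9769 + 16.6464)
= 5.623 MPa

5.623 MPa


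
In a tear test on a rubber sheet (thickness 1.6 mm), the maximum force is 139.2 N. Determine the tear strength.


Tear strength = force / thickness
= 139.2 / 1.6
= 87.0 N/mm

87.0 N/mm


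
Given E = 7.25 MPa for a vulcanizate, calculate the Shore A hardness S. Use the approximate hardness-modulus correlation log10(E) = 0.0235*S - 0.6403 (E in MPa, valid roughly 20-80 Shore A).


log10(E) = 0.0235*S - 0.6403  =>  S = (log10(E) + 0.6403) / 0.0235
log10(7.25) = 0.860338
S = (0.860338 + 0.6403) / 0.0235 = 1.500638 / 0.0235
S = 63.9

Shore A = 63.9


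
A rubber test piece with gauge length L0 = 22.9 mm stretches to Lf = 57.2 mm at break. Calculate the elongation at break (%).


Elongation = (Lf - L0) / L0 * 100
= (57.2 - 22.9) / 22.9 * 100
= 34.3 / 22.9 * 100
= 149.8%

149.8%


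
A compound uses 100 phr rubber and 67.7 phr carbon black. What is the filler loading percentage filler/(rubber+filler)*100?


Filler % = filler / (rubber + filler) * 100
= 67.7 / (100 + 67.7) * 100
= 67.7 / 167.7 * 100
= 40.37%

40.37%


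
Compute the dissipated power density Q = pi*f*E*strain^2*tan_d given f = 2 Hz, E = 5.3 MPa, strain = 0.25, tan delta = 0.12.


Q = pi * f * E * strain^2 * tan_d
= pi * 2 * 5.3 * 0.25^2 * 0.12
= pi * 2 * 5.3 * 0.0625 * 0.12
= 0.2498

Q = 0.2498


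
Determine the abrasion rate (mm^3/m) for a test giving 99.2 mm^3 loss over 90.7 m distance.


Rate = volume_loss / distance
= 99.2 / 90.7
= 1.094 mm^3/m

1.094 mm^3/m


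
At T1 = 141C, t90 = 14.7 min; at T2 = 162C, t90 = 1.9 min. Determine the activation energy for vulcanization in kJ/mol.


T1 = 414.15 K, T2 = 435.15 K
1/T1 - 1/T2 = 1.1653e-04
ln(t1/t2) = ln(14.7/1.9) = 2.0460
Ea = 8.314 * 2.0460 / 1.1653e-04 = 145979.4259 J/mol
Ea = 145.98 kJ/mol

145.98 kJ/mol


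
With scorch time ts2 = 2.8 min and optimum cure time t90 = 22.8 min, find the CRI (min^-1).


CRI = 100 / (t90 - ts2)
= 100 / (22.8 - 2.8)
= 100 / 20.0
= 5.0 min^-1

5.0 min^-1


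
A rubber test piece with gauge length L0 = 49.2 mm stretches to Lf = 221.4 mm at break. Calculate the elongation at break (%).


Elongation = (Lf - L0) / L0 * 100
= (221.4 - 49.2) / 49.2 * 100
= 172.2 / 49.2 * 100
= 350.0%

350.0%


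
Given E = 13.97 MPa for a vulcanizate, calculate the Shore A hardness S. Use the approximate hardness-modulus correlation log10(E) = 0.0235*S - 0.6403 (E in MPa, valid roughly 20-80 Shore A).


log10(E) = 0.0235*S - 0.6403  =>  S = (log10(E) + 0.6403) / 0.0235
log10(13.97) = 1.145196
S = (1.145196 + 0.6403) / 0.0235 = 1.785496 / 0.0235
S = 76.0

Shore A = 76.0


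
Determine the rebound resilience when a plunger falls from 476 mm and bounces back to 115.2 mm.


Resilience = h_rebound / h_drop * 100
= 115.2 / 476 * 100
= 24.2%

24.2%


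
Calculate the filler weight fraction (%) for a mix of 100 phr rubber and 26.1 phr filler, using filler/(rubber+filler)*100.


Filler % = filler / (rubber + filler) * 100
= 26.1 / (100 + 26.1) * 100
= 26.1 / 126.1 * 100
= 20.7%

20.7%


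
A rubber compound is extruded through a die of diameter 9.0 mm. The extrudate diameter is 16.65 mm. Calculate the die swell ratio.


Die swell ratio = D_extrudate / D_die
= 16.65 / 9.0
= 1.85

Die swell = 1.85


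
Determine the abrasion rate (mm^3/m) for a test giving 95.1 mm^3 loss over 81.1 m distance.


Rate = volume_loss / distance
= 95.1 / 81.1
= 1.173 mm^3/m

1.173 mm^3/m


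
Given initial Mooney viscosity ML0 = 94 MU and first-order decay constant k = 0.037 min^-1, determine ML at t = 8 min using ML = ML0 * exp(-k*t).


ML = ML0 * exp(-k * t)
ML = 94 * exp(-0.037 * 8)
ML = 94 * 0.7438
ML = 69.92 MU

69.92 MU


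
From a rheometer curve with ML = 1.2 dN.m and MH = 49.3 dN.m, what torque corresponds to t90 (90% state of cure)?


M90 = ML + 0.9 * (MH - ML)
M90 = 1.2 + 0.9 * (49.3 - 1.2)
M90 = 1.2 + 0.9 * 48.1
M90 = 44.49 dN.m

44.49 dN.m


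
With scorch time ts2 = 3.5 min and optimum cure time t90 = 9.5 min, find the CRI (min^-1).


CRI = 100 / (t90 - ts2)
= 100 / (9.5 - 3.5)
= 100 / 6.0
= 16.67 min^-1

16.67 min^-1


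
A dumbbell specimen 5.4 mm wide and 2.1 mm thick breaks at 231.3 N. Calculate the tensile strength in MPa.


Area = width * thickness = 5.4 * 2.1 = 11.34 mm^2
TS = force / area = 231.3 / 11.34 = 20.4 MPa

20.4 MPa


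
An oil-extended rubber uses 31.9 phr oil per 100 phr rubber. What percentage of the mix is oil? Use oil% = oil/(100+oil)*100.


Oil % = oil / (100 + oil) * 100
= 31.9 / (100 + 31.9) * 100
= 31.9 / 131.9 * 100
= 24.18%

24.18%


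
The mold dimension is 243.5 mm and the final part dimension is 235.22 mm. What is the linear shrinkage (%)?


Shrinkage = (mold - part) / mold * 100
= (243.5 - 235.22) / 243.5 * 100
= 8.28 / 243.5 * 100
= 3.4%

3.4%


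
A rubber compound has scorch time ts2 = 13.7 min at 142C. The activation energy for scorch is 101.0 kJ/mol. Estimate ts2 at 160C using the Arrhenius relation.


Convert temperatures: T1 = 142 + 273.15 = 415.15 K, T2 = 160 + 273.15 = 433.15 K
ts2_new = 13.7 * exp(101000 / 8.314 * (1/433.15 - 1/415.15))
1/T2 - 1/T1 = -1.0010e-04
ts2_new = 4.06 min

4.06 min


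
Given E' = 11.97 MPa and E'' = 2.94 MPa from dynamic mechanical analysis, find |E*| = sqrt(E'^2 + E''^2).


|E*| = sqrt(E'^2 + E''^2)
= sqrt(11.97^2 + 2.94^2)
= sqrt(143.2809 + 8.6436)
= 12.326 MPa

12.326 MPa


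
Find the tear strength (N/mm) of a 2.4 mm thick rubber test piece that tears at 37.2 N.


Tear strength = force / thickness
= 37.2 / 2.4
= 15.5 N/mm

15.5 N/mm


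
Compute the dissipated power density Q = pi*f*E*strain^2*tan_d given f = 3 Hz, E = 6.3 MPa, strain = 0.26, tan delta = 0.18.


Q = pi * f * E * strain^2 * tan_d
= pi * 3 * 6.3 * 0.26^2 * 0.18
= pi * 3 * 6.3 * 0.0676 * 0.18
= 0.7225

Q = 0.7225


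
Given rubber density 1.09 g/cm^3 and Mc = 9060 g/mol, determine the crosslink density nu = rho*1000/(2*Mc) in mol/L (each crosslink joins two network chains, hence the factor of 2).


nu = rho * 1000 / (2 * Mc)
nu = 1.09 * 1000 / (2 * 9060)
nu = 1090.0 / 18120
nu = 0.0602 mol/L

0.0602 mol/L


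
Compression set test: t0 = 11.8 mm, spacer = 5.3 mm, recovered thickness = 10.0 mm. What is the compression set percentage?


CS = (t0 - recovered) / (t0 - ts) * 100
= (11.8 - 10.0) / (11.8 - 5.3) * 100
= 1.8 / 6.5 * 100
= 27.7%

27.7%


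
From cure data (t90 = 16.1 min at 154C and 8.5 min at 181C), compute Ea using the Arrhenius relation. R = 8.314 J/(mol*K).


T1 = 427.15 K, T2 = 454.15 K
1/T1 - 1/T2 = 1.3918e-04
ln(t1/t2) = ln(16.1/8.5) = 0.6388
Ea = 8.314 * 0.6388 / 1.3918e-04 = 38155.6637 J/mol
Ea = 38.16 kJ/mol

38.16 kJ/mol


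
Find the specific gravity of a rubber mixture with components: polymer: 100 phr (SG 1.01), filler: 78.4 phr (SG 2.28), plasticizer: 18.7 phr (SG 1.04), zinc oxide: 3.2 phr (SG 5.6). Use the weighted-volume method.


Sum of weights = 200.3
Volume contributions:
  polymer: 100/1.01 = 99.0099
  filler: 78.4/2.28 = 34.3860
  plasticizer: 18.7/1.04 = 17.9808
  zinc oxide: 3.2/5.6 = 0.5714
Sum of volumes = 151.9481
SG = 200.3 / 151.9481 = 1.318

SG = 1.318


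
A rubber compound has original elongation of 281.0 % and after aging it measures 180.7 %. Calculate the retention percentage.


Retention = aged / original * 100
= 180.7 / 281.0 * 100
= 64.3%

64.3%


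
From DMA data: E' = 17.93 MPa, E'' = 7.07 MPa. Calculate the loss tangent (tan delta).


tan delta = E'' / E'
= 7.07 / 17.93
= 0.3943

tan delta = 0.3943


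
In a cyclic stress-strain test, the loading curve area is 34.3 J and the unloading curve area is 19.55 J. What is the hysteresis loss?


Hysteresis loss = loading - unloading
= 34.3 - 19.55
= 14.75 J

14.75 J


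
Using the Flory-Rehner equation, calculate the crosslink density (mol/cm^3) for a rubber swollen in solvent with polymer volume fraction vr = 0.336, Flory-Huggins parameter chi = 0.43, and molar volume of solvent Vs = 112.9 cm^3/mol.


ln(1 - vr) = ln(1 - 0.336) = -0.4095
Numerator = -((-0.4095) + 0.336 + 0.43 * 0.336^2) = 0.0249
Denominator = 112.9 * (0.336^(1/3) - 0.336/2) = 59.5215
nu = 0.0249 / 59.5215 = 4.1880e-04 mol/cm^3

4.1880e-04 mol/cm^3


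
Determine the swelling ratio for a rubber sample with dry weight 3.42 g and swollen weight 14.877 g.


Q = W_swollen / W_dry
Q = 14.877 / 3.42
Q = 4.35

Q = 4.35


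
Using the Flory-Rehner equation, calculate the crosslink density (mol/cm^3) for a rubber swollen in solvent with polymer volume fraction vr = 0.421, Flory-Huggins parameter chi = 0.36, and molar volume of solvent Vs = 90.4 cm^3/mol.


ln(1 - vr) = ln(1 - 0.421) = -0.5465
Numerator = -((-0.5465) + 0.421 + 0.36 * 0.421^2) = 0.0616
Denominator = 90.4 * (0.421^(1/3) - 0.421/2) = 48.7239
nu = 0.0616 / 48.7239 = 0.0013 mol/cm^3

0.0013 mol/cm^3


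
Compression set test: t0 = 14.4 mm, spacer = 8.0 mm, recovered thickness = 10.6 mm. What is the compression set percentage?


CS = (t0 - recovered) / (t0 - ts) * 100
= (14.4 - 10.6) / (14.4 - 8.0) * 100
= 3.8 / 6.4 * 100
= 59.4%

59.4%


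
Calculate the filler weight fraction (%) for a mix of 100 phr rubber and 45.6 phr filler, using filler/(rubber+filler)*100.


Filler % = filler / (rubber + filler) * 100
= 45.6 / (100 + 45.6) * 100
= 45.6 / 145.6 * 100
= 31.32%

31.32%


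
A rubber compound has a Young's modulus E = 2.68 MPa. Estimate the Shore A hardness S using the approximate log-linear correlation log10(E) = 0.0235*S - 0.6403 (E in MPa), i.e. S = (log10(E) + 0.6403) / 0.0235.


log10(E) = 0.0235*S - 0.6403  =>  S = (log10(E) + 0.6403) / 0.0235
log10(2.68) = 0.428135
S = (0.428135 + 0.6403) / 0.0235 = 1.068435 / 0.0235
S = 45.5

Shore A = 45.5


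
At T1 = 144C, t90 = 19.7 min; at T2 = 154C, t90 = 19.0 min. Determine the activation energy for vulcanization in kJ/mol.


T1 = 417.15 K, T2 = 427.15 K
1/T1 - 1/T2 = 5.6121e-05
ln(t1/t2) = ln(19.7/19.0) = 0.0362
Ea = 8.314 * 0.0362 / 5.6121e-05 = 5359.7819 J/mol
Ea = 5.36 kJ/mol

5.36 kJ/mol


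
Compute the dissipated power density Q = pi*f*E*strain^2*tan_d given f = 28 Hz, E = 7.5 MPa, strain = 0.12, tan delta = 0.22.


Q = pi * f * E * strain^2 * tan_d
= pi * 28 * 7.5 * 0.12^2 * 0.22
= pi * 28 * 7.5 * 0.0144 * 0.22
= 2.0900

Q = 2.0900


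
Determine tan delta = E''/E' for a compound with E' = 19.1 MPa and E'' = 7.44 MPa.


tan delta = E'' / E'
= 7.44 / 19.1
= 0.3895

tan delta = 0.3895


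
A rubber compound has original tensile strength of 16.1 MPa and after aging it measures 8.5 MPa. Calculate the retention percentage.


Retention = aged / original * 100
= 8.5 / 16.1 * 100
= 52.8%

52.8%


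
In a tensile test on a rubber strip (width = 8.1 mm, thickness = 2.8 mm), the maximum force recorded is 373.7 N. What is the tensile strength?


Area = width * thickness = 8.1 * 2.8 = 22.68 mm^2
TS = force / area = 373.7 / 22.68 = 16.48 MPa

16.48 MPa


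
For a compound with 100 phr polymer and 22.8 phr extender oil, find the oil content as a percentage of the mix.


Oil % = oil / (100 + oil) * 100
= 22.8 / (100 + 22.8) * 100
= 22.8 / 122.8 * 100
= 18.57%

18.57%


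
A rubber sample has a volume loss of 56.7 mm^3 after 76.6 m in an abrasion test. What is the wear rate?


Rate = volume_loss / distance
= 56.7 / 76.6
= 0.74 mm^3/m

0.74 mm^3/m


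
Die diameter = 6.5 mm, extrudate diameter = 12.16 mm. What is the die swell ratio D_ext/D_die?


Die swell ratio = D_extrudate / D_die
= 12.16 / 6.5
= 1.871

Die swell = 1.871


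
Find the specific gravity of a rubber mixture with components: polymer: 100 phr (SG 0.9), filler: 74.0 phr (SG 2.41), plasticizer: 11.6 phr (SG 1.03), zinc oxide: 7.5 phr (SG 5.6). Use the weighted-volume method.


Sum of weights = 193.1
Volume contributions:
  polymer: 100/0.9 = 111.1111
  filler: 74.0/2.41 = 30.7054
  plasticizer: 11.6/1.03 = 11.2621
  zinc oxide: 7.5/5.6 = 1.3393
Sum of volumes = 154.4179
SG = 193.1 / 154.4179 = 1.251

SG = 1.251


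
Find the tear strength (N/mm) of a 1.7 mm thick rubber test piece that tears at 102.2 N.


Tear strength = force / thickness
= 102.2 / 1.7
= 60.12 N/mm

60.12 N/mm


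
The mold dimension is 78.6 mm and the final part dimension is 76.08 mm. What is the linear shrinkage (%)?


Shrinkage = (mold - part) / mold * 100
= (78.6 - 76.08) / 78.6 * 100
= 2.52 / 78.6 * 100
= 3.21%

3.21%
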